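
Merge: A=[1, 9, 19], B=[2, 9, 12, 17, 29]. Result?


Compare heads, take smaller each step.
Merged: [1, 2, 9, 9, 12, 17, 19, 29]


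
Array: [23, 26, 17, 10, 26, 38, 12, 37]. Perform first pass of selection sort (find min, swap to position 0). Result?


After one pass: [10, 26, 17, 23, 26, 38, 12, 37]


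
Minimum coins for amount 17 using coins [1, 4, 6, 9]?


dp[0]=0; dp[i]=1+min(dp[i-c] for c in coins)
...dp[12]=2, dp[13]=2, dp[14]=3, dp[15]=2, dp[16]=3, dp[17]=3
Minimum coins for 17 = 3


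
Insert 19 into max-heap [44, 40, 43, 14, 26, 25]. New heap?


Append 19: [44, 40, 43, 14, 26, 25, 19]
Bubble up: no swaps needed
Result: [44, 40, 43, 14, 26, 25, 19]


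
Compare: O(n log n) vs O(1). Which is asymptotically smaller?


constant grows slower than linearithmic
O(1) is asymptotically smaller; O(n log n) grows faster


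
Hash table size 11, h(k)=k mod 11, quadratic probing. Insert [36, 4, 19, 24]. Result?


Insertions: 36->slot 3; 4->slot 4; 19->slot 8; 24->slot 2
Table: [None, None, 24, 36, 4, None, None, None, 19, None, None]


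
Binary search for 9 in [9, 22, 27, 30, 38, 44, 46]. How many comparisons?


Search for 9:
[0,6] mid=3 arr[3]=30
[0,2] mid=1 arr[1]=22
[0,0] mid=0 arr[0]=9
Total: 3 comparisons


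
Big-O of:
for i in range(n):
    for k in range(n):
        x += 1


Per nesting level: O(n) * O(n) = O(n^2)
Complexity: O(n^2)


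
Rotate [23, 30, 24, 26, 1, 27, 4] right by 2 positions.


Right rotate by 2: [27, 4, 23, 30, 24, 26, 1]


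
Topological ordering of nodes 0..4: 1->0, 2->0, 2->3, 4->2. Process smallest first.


Kahn's algorithm, process smallest node first
Order: [1, 4, 2, 0, 3]


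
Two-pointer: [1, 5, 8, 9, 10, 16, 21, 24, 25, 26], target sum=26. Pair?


Two pointers: lo=0, hi=9
Found pair: (1, 25) summing to 26


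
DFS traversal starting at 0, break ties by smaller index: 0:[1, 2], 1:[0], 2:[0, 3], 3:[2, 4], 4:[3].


DFS stack-based: start with [0]
Visit order: [0, 1, 2, 3, 4]


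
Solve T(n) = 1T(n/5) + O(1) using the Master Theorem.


a=1, b=5, c=0. log_5(1)=0 = c=0. Case 2: O(n^c log n) = O(log n)
Complexity: O(log n)


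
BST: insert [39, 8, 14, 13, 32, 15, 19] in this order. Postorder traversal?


Root = 39; build tree by BST insertion.
Postorder traversal: [13, 19, 15, 32, 14, 8, 39]


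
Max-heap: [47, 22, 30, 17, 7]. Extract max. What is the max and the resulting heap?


Max = 47
Replace root with last, heapify down
Resulting heap: [30, 22, 7, 17]


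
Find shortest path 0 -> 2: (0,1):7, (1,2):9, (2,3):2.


Dijkstra from 0:
Distances: {0: 0, 1: 7, 2: 16, 3: 18}
Shortest distance to 2 = 16, path = [0, 1, 2]


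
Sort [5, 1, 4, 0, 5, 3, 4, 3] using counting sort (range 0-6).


Count array: [1, 1, 0, 2, 2, 2, 0]
Reconstruct: [0, 1, 3, 3, 4, 4, 5, 5]


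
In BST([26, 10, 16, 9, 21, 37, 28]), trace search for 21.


BST root = 26
Search for 21: compare at each node
Path: [26, 10, 16, 21]


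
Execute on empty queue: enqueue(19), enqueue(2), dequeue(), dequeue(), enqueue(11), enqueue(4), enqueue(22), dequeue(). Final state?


enqueue(19) -> [19]
enqueue(2) -> [19, 2]
dequeue() returns 19 -> [2]
dequeue() returns 2 -> []
enqueue(11) -> [11]
enqueue(4) -> [11, 4]
enqueue(22) -> [11, 4, 22]
dequeue() returns 11 -> [4, 22]
Final queue (front to back): [4, 22]


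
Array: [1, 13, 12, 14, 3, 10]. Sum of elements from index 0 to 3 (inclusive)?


Prefix sums: [0, 1, 14, 26, 40, 43, 53]
Sum[0..3] = prefix[4] - prefix[0] = 40 - 0 = 40


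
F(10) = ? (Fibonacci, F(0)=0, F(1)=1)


F(n)=F(n-1)+F(n-2)
...F(8)=21, F(9)=34, F(10)=55


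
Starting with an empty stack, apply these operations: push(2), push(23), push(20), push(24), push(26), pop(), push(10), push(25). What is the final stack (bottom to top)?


push(2) -> [2]
push(23) -> [2, 23]
push(20) -> [2, 23, 20]
push(24) -> [2, 23, 20, 24]
push(26) -> [2, 23, 20, 24, 26]
pop() returns 26 -> [2, 23, 20, 24]
push(10) -> [2, 23, 20, 24, 10]
push(25) -> [2, 23, 20, 24, 10, 25]
Final stack (bottom to top): [2, 23, 20, 24, 10, 25]


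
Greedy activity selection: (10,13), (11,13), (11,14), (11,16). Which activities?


Greedy: pick earliest-ending, then skip overlaps.
Selected (1 activities): [(10, 13)]


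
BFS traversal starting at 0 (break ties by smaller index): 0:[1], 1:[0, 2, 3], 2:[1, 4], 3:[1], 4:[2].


BFS queue: start with [0]
Visit order: [0, 1, 2, 3, 4]


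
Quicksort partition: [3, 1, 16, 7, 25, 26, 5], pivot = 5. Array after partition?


Elements <= 5 go left of pivot.
Result: [3, 1, 5, 7, 25, 26, 16], pivot at index 2


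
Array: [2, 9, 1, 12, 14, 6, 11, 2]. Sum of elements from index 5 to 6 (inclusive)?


Prefix sums: [0, 2, 11, 12, 24, 38, 44, 55, 57]
Sum[5..6] = prefix[7] - prefix[5] = 55 - 38 = 17


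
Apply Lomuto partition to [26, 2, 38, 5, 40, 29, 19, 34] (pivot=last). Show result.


Elements <= 34 go left of pivot.
Result: [26, 2, 5, 29, 19, 34, 40, 38], pivot at index 5


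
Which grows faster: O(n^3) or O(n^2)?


quadratic grows slower than cubic
O(n^2) is asymptotically smaller; O(n^3) grows faster


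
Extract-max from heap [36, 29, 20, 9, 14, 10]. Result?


Max = 36
Replace root with last, heapify down
Resulting heap: [29, 14, 20, 9, 10]


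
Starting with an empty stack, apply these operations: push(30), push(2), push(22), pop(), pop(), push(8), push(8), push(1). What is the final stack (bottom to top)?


push(30) -> [30]
push(2) -> [30, 2]
push(22) -> [30, 2, 22]
pop() returns 22 -> [30, 2]
pop() returns 2 -> [30]
push(8) -> [30, 8]
push(8) -> [30, 8, 8]
push(1) -> [30, 8, 8, 1]
Final stack (bottom to top): [30, 8, 8, 1]


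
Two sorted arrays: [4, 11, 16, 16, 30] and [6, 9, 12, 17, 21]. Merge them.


Compare heads, take smaller each step.
Merged: [4, 6, 9, 11, 12, 16, 16, 17, 21, 30]


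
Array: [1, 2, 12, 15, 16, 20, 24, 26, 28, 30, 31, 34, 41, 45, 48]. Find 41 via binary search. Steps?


Search for 41:
[0,14] mid=7 arr[7]=26
[8,14] mid=11 arr[11]=34
[12,14] mid=13 arr[13]=45
[12,12] mid=12 arr[12]=41
Total: 4 comparisons


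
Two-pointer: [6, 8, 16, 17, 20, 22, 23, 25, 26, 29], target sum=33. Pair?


Two pointers: lo=0, hi=9
Found pair: (8, 25) summing to 33


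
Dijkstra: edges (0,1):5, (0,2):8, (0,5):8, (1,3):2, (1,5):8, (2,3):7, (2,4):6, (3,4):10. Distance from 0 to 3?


Dijkstra from 0:
Distances: {0: 0, 1: 5, 2: 8, 3: 7, 4: 14, 5: 8}
Shortest distance to 3 = 7, path = [0, 1, 3]


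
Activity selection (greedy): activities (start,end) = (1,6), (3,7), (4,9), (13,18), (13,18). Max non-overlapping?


Greedy: pick earliest-ending, then skip overlaps.
Selected (2 activities): [(1, 6), (13, 18)]


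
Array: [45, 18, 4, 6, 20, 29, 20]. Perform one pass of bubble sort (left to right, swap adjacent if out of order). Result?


After one pass: [18, 4, 6, 20, 29, 20, 45]


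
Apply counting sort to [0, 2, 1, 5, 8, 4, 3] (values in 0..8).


Count array: [1, 1, 1, 1, 1, 1, 0, 0, 1]
Reconstruct: [0, 1, 2, 3, 4, 5, 8]


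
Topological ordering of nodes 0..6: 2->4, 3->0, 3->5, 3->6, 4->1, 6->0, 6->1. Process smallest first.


Kahn's algorithm, process smallest node first
Order: [2, 3, 4, 5, 6, 0, 1]


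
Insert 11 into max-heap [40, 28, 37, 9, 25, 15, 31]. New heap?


Append 11: [40, 28, 37, 9, 25, 15, 31, 11]
Bubble up: swap idx 7(11) with idx 3(9)
Result: [40, 28, 37, 11, 25, 15, 31, 9]


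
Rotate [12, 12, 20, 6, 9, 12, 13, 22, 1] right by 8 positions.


Right rotate by 8: [12, 20, 6, 9, 12, 13, 22, 1, 12]


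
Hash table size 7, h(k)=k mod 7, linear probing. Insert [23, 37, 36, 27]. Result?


Insertions: 23->slot 2; 37->slot 3; 36->slot 1; 27->slot 6
Table: [None, 36, 23, 37, None, None, 27]


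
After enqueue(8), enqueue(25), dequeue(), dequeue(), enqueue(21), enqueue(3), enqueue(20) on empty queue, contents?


enqueue(8) -> [8]
enqueue(25) -> [8, 25]
dequeue() returns 8 -> [25]
dequeue() returns 25 -> []
enqueue(21) -> [21]
enqueue(3) -> [21, 3]
enqueue(20) -> [21, 3, 20]
Final queue (front to back): [21, 3, 20]


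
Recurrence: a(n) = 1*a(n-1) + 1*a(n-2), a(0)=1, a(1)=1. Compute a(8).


Build bottom-up:
...a(6)=13, a(7)=21, a(8)=1*21+1*13=34


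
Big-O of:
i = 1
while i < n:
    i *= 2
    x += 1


Per nesting level: O(log n) = O(log n)
Complexity: O(log n)


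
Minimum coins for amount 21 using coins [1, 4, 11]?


dp[0]=0; dp[i]=1+min(dp[i-c] for c in coins)
...dp[16]=3, dp[17]=4, dp[18]=5, dp[19]=3, dp[20]=4, dp[21]=5
Minimum coins for 21 = 5


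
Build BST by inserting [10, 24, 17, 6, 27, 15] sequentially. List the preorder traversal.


Root = 10; build tree by BST insertion.
Preorder traversal: [10, 6, 24, 17, 15, 27]


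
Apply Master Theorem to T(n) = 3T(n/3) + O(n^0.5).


a=3, b=3, c=0.5. log_3(3)=1 > c=0.5. Case 1: O(n^log_b(a)) = O(n)
Complexity: O(n)


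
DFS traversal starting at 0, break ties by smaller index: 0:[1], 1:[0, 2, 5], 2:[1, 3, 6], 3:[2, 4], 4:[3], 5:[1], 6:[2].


DFS stack-based: start with [0]
Visit order: [0, 1, 2, 3, 4, 6, 5]


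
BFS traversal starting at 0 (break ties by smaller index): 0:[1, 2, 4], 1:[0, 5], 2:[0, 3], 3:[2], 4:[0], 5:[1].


BFS queue: start with [0]
Visit order: [0, 1, 2, 4, 5, 3]


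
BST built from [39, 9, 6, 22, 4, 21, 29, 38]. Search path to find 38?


BST root = 39
Search for 38: compare at each node
Path: [39, 9, 22, 29, 38]


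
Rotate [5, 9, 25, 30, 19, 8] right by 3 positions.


Right rotate by 3: [30, 19, 8, 5, 9, 25]


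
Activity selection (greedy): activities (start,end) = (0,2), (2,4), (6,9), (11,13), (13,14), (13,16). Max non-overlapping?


Greedy: pick earliest-ending, then skip overlaps.
Selected (5 activities): [(0, 2), (2, 4), (6, 9), (11, 13), (13, 14)]


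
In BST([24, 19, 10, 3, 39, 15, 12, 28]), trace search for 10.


BST root = 24
Search for 10: compare at each node
Path: [24, 19, 10]


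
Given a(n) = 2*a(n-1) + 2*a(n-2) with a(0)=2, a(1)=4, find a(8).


Build bottom-up:
...a(6)=656, a(7)=1792, a(8)=2*1792+2*656=4896


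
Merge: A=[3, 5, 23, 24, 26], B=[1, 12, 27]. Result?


Compare heads, take smaller each step.
Merged: [1, 3, 5, 12, 23, 24, 26, 27]


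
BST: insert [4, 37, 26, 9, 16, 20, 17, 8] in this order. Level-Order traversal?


Root = 4; build tree by BST insertion.
Level-Order traversal: [4, 37, 26, 9, 8, 16, 20, 17]


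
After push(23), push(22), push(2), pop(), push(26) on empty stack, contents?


push(23) -> [23]
push(22) -> [23, 22]
push(2) -> [23, 22, 2]
pop() returns 2 -> [23, 22]
push(26) -> [23, 22, 26]
Final stack (bottom to top): [23, 22, 26]


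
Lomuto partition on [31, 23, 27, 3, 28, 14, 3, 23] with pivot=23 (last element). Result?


Elements <= 23 go left of pivot.
Result: [23, 3, 14, 3, 23, 27, 31, 28], pivot at index 4


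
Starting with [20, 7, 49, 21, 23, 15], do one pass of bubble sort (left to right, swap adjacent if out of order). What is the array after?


After one pass: [7, 20, 21, 23, 15, 49]


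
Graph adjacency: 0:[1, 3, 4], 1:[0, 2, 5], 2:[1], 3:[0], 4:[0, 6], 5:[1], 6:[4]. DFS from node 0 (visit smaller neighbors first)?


DFS stack-based: start with [0]
Visit order: [0, 1, 2, 5, 3, 4, 6]


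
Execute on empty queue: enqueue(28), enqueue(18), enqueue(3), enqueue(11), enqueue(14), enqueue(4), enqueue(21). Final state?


enqueue(28) -> [28]
enqueue(18) -> [28, 18]
enqueue(3) -> [28, 18, 3]
enqueue(11) -> [28, 18, 3, 11]
enqueue(14) -> [28, 18, 3, 11, 14]
enqueue(4) -> [28, 18, 3, 11, 14, 4]
enqueue(21) -> [28, 18, 3, 11, 14, 4, 21]
Final queue (front to back): [28, 18, 3, 11, 14, 4, 21]


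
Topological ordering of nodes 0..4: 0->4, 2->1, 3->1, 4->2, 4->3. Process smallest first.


Kahn's algorithm, process smallest node first
Order: [0, 4, 2, 3, 1]


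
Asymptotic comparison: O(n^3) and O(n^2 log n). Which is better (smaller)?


n^2 log n grows slower than cubic
O(n^2 log n) is asymptotically smaller; O(n^3) grows faster


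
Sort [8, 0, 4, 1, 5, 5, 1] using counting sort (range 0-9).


Count array: [1, 2, 0, 0, 1, 2, 0, 0, 1, 0]
Reconstruct: [0, 1, 1, 4, 5, 5, 8]


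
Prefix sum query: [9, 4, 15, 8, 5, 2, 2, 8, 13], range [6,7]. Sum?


Prefix sums: [0, 9, 13, 28, 36, 41, 43, 45, 53, 66]
Sum[6..7] = prefix[8] - prefix[6] = 53 - 43 = 10


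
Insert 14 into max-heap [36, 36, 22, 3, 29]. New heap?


Append 14: [36, 36, 22, 3, 29, 14]
Bubble up: no swaps needed
Result: [36, 36, 22, 3, 29, 14]


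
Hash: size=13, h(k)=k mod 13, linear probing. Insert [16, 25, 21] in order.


Insertions: 16->slot 3; 25->slot 12; 21->slot 8
Table: [None, None, None, 16, None, None, None, None, 21, None, None, None, 25]


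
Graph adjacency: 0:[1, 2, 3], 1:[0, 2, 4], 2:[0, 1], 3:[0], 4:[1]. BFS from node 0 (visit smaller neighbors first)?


BFS queue: start with [0]
Visit order: [0, 1, 2, 3, 4]


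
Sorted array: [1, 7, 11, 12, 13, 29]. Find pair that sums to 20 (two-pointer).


Two pointers: lo=0, hi=5
Found pair: (7, 13) summing to 20


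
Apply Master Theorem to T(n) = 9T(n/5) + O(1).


a=9, b=5, c=0. log_5(9)=1.365 > c=0. Case 1: O(n^log_b(a)) = O(n^1.365)
Complexity: O(n^1.365)


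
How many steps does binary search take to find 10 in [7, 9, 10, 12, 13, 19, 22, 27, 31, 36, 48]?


Search for 10:
[0,10] mid=5 arr[5]=19
[0,4] mid=2 arr[2]=10
Total: 2 comparisons


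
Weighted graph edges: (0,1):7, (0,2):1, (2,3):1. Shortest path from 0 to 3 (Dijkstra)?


Dijkstra from 0:
Distances: {0: 0, 1: 7, 2: 1, 3: 2}
Shortest distance to 3 = 2, path = [0, 2, 3]


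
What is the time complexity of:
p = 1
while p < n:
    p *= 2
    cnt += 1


Per nesting level: O(log n) = O(log n)
Complexity: O(log n)


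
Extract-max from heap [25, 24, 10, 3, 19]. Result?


Max = 25
Replace root with last, heapify down
Resulting heap: [24, 19, 10, 3]


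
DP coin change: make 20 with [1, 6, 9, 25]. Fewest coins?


dp[0]=0; dp[i]=1+min(dp[i-c] for c in coins)
...dp[15]=2, dp[16]=3, dp[17]=4, dp[18]=2, dp[19]=3, dp[20]=4
Minimum coins for 20 = 4


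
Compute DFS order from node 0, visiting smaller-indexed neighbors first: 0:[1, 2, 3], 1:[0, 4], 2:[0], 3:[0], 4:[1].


DFS stack-based: start with [0]
Visit order: [0, 1, 4, 2, 3]


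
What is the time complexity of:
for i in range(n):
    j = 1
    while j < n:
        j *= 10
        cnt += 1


Per nesting level: O(n) * O(log n) = O(n log n)
Complexity: O(n log n)


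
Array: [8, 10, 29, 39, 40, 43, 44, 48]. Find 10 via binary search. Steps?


Search for 10:
[0,7] mid=3 arr[3]=39
[0,2] mid=1 arr[1]=10
Total: 2 comparisons


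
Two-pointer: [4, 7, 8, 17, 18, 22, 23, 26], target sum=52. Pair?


Two pointers: lo=0, hi=7
No pair sums to 52


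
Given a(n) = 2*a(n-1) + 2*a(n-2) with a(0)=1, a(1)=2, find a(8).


Build bottom-up:
...a(6)=328, a(7)=896, a(8)=2*896+2*328=2448


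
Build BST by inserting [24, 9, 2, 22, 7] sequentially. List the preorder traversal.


Root = 24; build tree by BST insertion.
Preorder traversal: [24, 9, 2, 7, 22]


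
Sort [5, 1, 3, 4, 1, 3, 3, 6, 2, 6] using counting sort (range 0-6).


Count array: [0, 2, 1, 3, 1, 1, 2]
Reconstruct: [1, 1, 2, 3, 3, 3, 4, 5, 6, 6]


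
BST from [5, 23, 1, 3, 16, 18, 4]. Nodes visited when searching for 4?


BST root = 5
Search for 4: compare at each node
Path: [5, 1, 3, 4]


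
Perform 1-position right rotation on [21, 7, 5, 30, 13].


Right rotate by 1: [13, 21, 7, 5, 30]


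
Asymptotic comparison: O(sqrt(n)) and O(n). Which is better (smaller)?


sublinear grows slower than linear
O(sqrt(n)) is asymptotically smaller; O(n) grows faster


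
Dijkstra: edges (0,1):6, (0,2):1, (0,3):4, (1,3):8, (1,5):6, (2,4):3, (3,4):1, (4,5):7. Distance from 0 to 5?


Dijkstra from 0:
Distances: {0: 0, 1: 6, 2: 1, 3: 4, 4: 4, 5: 11}
Shortest distance to 5 = 11, path = [0, 2, 4, 5]


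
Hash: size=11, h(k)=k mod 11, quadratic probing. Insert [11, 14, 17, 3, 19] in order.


Insertions: 11->slot 0; 14->slot 3; 17->slot 6; 3->slot 4; 19->slot 8
Table: [11, None, None, 14, 3, None, 17, None, 19, None, None]


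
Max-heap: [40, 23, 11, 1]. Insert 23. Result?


Append 23: [40, 23, 11, 1, 23]
Bubble up: no swaps needed
Result: [40, 23, 11, 1, 23]


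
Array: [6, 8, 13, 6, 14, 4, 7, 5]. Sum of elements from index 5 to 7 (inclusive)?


Prefix sums: [0, 6, 14, 27, 33, 47, 51, 58, 63]
Sum[5..7] = prefix[8] - prefix[5] = 63 - 47 = 16


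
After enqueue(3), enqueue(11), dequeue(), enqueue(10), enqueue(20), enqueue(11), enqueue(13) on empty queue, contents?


enqueue(3) -> [3]
enqueue(11) -> [3, 11]
dequeue() returns 3 -> [11]
enqueue(10) -> [11, 10]
enqueue(20) -> [11, 10, 20]
enqueue(11) -> [11, 10, 20, 11]
enqueue(13) -> [11, 10, 20, 11, 13]
Final queue (front to back): [11, 10, 20, 11, 13]


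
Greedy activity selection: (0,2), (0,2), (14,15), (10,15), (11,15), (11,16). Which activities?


Greedy: pick earliest-ending, then skip overlaps.
Selected (2 activities): [(0, 2), (14, 15)]


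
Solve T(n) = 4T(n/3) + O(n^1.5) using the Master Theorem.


a=4, b=3, c=1.5. log_3(4)=1.262 < c=1.5. Case 3: O(n^c) = O(n^1.500)
Complexity: O(n^1.500)


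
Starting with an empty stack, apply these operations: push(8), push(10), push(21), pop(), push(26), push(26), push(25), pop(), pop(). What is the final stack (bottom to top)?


push(8) -> [8]
push(10) -> [8, 10]
push(21) -> [8, 10, 21]
pop() returns 21 -> [8, 10]
push(26) -> [8, 10, 26]
push(26) -> [8, 10, 26, 26]
push(25) -> [8, 10, 26, 26, 25]
pop() returns 25 -> [8, 10, 26, 26]
pop() returns 26 -> [8, 10, 26]
Final stack (bottom to top): [8, 10, 26]


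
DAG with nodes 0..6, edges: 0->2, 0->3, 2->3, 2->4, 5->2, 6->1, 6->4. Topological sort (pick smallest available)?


Kahn's algorithm, process smallest node first
Order: [0, 5, 2, 3, 6, 1, 4]


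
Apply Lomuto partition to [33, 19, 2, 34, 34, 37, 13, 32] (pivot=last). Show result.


Elements <= 32 go left of pivot.
Result: [19, 2, 13, 32, 34, 37, 33, 34], pivot at index 3


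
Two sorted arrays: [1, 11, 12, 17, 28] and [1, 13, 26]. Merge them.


Compare heads, take smaller each step.
Merged: [1, 1, 11, 12, 13, 17, 26, 28]


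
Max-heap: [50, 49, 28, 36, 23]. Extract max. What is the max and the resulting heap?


Max = 50
Replace root with last, heapify down
Resulting heap: [49, 36, 28, 23]


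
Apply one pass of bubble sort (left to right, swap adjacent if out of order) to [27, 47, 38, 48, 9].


After one pass: [27, 38, 47, 9, 48]


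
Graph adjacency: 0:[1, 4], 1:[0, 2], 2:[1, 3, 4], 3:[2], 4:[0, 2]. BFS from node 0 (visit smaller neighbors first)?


BFS queue: start with [0]
Visit order: [0, 1, 4, 2, 3]


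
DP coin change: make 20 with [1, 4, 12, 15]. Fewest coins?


dp[0]=0; dp[i]=1+min(dp[i-c] for c in coins)
...dp[15]=1, dp[16]=2, dp[17]=3, dp[18]=4, dp[19]=2, dp[20]=3
Minimum coins for 20 = 3


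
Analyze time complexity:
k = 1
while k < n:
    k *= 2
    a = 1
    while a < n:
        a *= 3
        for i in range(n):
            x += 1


Per nesting level: O(log n) * O(log n) * O(n) = O(n (log n)^2)
Complexity: O(n (log n)^2)


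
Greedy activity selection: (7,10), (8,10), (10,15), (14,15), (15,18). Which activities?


Greedy: pick earliest-ending, then skip overlaps.
Selected (3 activities): [(7, 10), (10, 15), (15, 18)]


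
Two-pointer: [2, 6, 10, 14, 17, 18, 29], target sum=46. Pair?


Two pointers: lo=0, hi=6
Found pair: (17, 29) summing to 46


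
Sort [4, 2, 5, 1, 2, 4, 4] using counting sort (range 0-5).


Count array: [0, 1, 2, 0, 3, 1]
Reconstruct: [1, 2, 2, 4, 4, 4, 5]


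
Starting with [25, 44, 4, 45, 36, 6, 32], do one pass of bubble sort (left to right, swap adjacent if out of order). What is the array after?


After one pass: [25, 4, 44, 36, 6, 32, 45]


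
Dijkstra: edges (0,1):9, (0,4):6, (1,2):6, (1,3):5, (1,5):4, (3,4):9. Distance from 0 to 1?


Dijkstra from 0:
Distances: {0: 0, 1: 9, 2: 15, 3: 14, 4: 6, 5: 13}
Shortest distance to 1 = 9, path = [0, 1]


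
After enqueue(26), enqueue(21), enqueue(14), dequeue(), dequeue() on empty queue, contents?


enqueue(26) -> [26]
enqueue(21) -> [26, 21]
enqueue(14) -> [26, 21, 14]
dequeue() returns 26 -> [21, 14]
dequeue() returns 21 -> [14]
Final queue (front to back): [14]


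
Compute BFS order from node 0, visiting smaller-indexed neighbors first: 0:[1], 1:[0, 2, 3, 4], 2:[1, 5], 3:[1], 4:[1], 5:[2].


BFS queue: start with [0]
Visit order: [0, 1, 2, 3, 4, 5]


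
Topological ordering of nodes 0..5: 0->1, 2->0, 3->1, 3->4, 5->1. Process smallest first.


Kahn's algorithm, process smallest node first
Order: [2, 0, 3, 4, 5, 1]


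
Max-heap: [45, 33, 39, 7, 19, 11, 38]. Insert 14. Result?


Append 14: [45, 33, 39, 7, 19, 11, 38, 14]
Bubble up: swap idx 7(14) with idx 3(7)
Result: [45, 33, 39, 14, 19, 11, 38, 7]


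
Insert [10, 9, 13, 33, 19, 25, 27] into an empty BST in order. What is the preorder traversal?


Root = 10; build tree by BST insertion.
Preorder traversal: [10, 9, 13, 33, 19, 25, 27]


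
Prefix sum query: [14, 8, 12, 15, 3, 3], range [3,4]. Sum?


Prefix sums: [0, 14, 22, 34, 49, 52, 55]
Sum[3..4] = prefix[5] - prefix[3] = 52 - 34 = 18


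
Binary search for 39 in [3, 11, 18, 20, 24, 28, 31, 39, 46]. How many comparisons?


Search for 39:
[0,8] mid=4 arr[4]=24
[5,8] mid=6 arr[6]=31
[7,8] mid=7 arr[7]=39
Total: 3 comparisons


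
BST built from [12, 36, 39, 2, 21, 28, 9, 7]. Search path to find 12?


BST root = 12
Search for 12: compare at each node
Path: [12]


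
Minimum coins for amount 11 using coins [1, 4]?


dp[0]=0; dp[i]=1+min(dp[i-c] for c in coins)
...dp[6]=3, dp[7]=4, dp[8]=2, dp[9]=3, dp[10]=4, dp[11]=5
Minimum coins for 11 = 5


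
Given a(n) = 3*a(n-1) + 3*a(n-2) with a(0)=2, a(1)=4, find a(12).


Build bottom-up:
...a(10)=747468, a(11)=2833866, a(12)=3*2833866+3*747468=10744002


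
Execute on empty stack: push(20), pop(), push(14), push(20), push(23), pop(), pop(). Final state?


push(20) -> [20]
pop() returns 20 -> []
push(14) -> [14]
push(20) -> [14, 20]
push(23) -> [14, 20, 23]
pop() returns 23 -> [14, 20]
pop() returns 20 -> [14]
Final stack (bottom to top): [14]


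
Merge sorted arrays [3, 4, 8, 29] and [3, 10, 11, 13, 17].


Compare heads, take smaller each step.
Merged: [3, 3, 4, 8, 10, 11, 13, 17, 29]


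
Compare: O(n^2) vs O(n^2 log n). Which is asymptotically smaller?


quadratic grows slower than n^2 log n
O(n^2) is asymptotically smaller; O(n^2 log n) grows faster


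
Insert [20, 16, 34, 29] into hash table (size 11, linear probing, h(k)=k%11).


Insertions: 20->slot 9; 16->slot 5; 34->slot 1; 29->slot 7
Table: [None, 34, None, None, None, 16, None, 29, None, 20, None]


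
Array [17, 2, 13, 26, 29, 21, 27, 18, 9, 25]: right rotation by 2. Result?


Right rotate by 2: [9, 25, 17, 2, 13, 26, 29, 21, 27, 18]


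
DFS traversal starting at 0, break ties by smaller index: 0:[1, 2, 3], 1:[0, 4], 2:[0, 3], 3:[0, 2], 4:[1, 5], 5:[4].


DFS stack-based: start with [0]
Visit order: [0, 1, 4, 5, 2, 3]


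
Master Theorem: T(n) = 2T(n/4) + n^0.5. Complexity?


a=2, b=4, c=0.5. log_4(2)=0.5 = c=0.5. Case 2: O(n^c log n) = O(sqrt(n) log n)
Complexity: O(sqrt(n) log n)


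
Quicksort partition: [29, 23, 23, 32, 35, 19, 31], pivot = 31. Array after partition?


Elements <= 31 go left of pivot.
Result: [29, 23, 23, 19, 31, 32, 35], pivot at index 4


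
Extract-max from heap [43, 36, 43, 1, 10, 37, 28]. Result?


Max = 43
Replace root with last, heapify down
Resulting heap: [43, 36, 37, 1, 10, 28]


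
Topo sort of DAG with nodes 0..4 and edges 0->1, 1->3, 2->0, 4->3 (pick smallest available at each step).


Kahn's algorithm, process smallest node first
Order: [2, 0, 1, 4, 3]


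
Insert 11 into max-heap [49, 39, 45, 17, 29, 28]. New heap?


Append 11: [49, 39, 45, 17, 29, 28, 11]
Bubble up: no swaps needed
Result: [49, 39, 45, 17, 29, 28, 11]


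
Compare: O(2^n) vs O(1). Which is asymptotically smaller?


constant grows slower than exponential
O(1) is asymptotically smaller; O(2^n) grows faster


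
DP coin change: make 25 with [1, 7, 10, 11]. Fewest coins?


dp[0]=0; dp[i]=1+min(dp[i-c] for c in coins)
...dp[20]=2, dp[21]=2, dp[22]=2, dp[23]=3, dp[24]=3, dp[25]=3
Minimum coins for 25 = 3


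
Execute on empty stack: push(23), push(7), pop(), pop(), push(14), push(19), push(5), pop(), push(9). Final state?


push(23) -> [23]
push(7) -> [23, 7]
pop() returns 7 -> [23]
pop() returns 23 -> []
push(14) -> [14]
push(19) -> [14, 19]
push(5) -> [14, 19, 5]
pop() returns 5 -> [14, 19]
push(9) -> [14, 19, 9]
Final stack (bottom to top): [14, 19, 9]


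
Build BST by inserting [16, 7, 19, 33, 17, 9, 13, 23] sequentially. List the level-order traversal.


Root = 16; build tree by BST insertion.
Level-Order traversal: [16, 7, 19, 9, 17, 33, 13, 23]


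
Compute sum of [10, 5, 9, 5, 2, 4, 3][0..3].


Prefix sums: [0, 10, 15, 24, 29, 31, 35, 38]
Sum[0..3] = prefix[4] - prefix[0] = 29 - 0 = 29


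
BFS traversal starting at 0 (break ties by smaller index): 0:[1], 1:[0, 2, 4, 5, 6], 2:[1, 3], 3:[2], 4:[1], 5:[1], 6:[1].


BFS queue: start with [0]
Visit order: [0, 1, 2, 4, 5, 6, 3]


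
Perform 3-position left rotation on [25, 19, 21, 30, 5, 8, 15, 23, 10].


Left rotate by 3: [30, 5, 8, 15, 23, 10, 25, 19, 21]


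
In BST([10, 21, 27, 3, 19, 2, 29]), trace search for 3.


BST root = 10
Search for 3: compare at each node
Path: [10, 3]


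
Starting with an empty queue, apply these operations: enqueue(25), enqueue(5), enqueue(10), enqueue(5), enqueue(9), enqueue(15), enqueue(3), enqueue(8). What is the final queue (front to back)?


enqueue(25) -> [25]
enqueue(5) -> [25, 5]
enqueue(10) -> [25, 5, 10]
enqueue(5) -> [25, 5, 10, 5]
enqueue(9) -> [25, 5, 10, 5, 9]
enqueue(15) -> [25, 5, 10, 5, 9, 15]
enqueue(3) -> [25, 5, 10, 5, 9, 15, 3]
enqueue(8) -> [25, 5, 10, 5, 9, 15, 3, 8]
Final queue (front to back): [25, 5, 10, 5, 9, 15, 3, 8]


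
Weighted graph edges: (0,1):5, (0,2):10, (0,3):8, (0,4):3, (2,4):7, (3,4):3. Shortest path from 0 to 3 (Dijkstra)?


Dijkstra from 0:
Distances: {0: 0, 1: 5, 2: 10, 3: 6, 4: 3}
Shortest distance to 3 = 6, path = [0, 4, 3]


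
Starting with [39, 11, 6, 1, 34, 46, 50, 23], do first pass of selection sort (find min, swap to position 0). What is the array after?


After one pass: [1, 11, 6, 39, 34, 46, 50, 23]


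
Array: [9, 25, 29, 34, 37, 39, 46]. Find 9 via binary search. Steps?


Search for 9:
[0,6] mid=3 arr[3]=34
[0,2] mid=1 arr[1]=25
[0,0] mid=0 arr[0]=9
Total: 3 comparisons


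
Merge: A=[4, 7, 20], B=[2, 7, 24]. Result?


Compare heads, take smaller each step.
Merged: [2, 4, 7, 7, 20, 24]


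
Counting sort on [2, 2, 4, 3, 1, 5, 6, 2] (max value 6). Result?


Count array: [0, 1, 3, 1, 1, 1, 1]
Reconstruct: [1, 2, 2, 2, 3, 4, 5, 6]


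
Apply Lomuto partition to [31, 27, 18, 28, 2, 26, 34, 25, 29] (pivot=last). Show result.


Elements <= 29 go left of pivot.
Result: [27, 18, 28, 2, 26, 25, 29, 31, 34], pivot at index 6


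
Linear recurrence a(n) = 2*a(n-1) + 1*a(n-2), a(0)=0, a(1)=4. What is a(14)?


Build bottom-up:
...a(12)=55440, a(13)=133844, a(14)=2*133844+1*55440=323128


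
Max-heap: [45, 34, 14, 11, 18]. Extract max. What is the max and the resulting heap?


Max = 45
Replace root with last, heapify down
Resulting heap: [34, 18, 14, 11]


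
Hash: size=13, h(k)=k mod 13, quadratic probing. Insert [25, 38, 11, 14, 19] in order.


Insertions: 25->slot 12; 38->slot 0; 11->slot 11; 14->slot 1; 19->slot 6
Table: [38, 14, None, None, None, None, 19, None, None, None, None, 11, 25]


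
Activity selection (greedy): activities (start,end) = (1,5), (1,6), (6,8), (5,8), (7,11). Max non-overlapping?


Greedy: pick earliest-ending, then skip overlaps.
Selected (2 activities): [(1, 5), (6, 8)]


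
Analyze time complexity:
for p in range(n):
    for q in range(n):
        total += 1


Per nesting level: O(n) * O(n) = O(n^2)
Complexity: O(n^2)


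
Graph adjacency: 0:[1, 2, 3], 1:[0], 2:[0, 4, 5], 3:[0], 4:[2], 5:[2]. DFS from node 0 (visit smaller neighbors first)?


DFS stack-based: start with [0]
Visit order: [0, 1, 2, 4, 5, 3]


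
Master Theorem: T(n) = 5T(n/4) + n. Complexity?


a=5, b=4, c=1. log_4(5)=1.161 > c=1. Case 1: O(n^log_b(a)) = O(n^1.161)
Complexity: O(n^1.161)


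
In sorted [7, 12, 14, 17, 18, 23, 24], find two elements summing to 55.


Two pointers: lo=0, hi=6
No pair sums to 55


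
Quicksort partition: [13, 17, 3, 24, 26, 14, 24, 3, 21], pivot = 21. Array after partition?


Elements <= 21 go left of pivot.
Result: [13, 17, 3, 14, 3, 21, 24, 26, 24], pivot at index 5


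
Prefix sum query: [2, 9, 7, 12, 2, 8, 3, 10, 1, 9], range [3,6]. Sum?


Prefix sums: [0, 2, 11, 18, 30, 32, 40, 43, 53, 54, 63]
Sum[3..6] = prefix[7] - prefix[3] = 43 - 18 = 25


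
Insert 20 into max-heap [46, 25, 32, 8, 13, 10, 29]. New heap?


Append 20: [46, 25, 32, 8, 13, 10, 29, 20]
Bubble up: swap idx 7(20) with idx 3(8)
Result: [46, 25, 32, 20, 13, 10, 29, 8]


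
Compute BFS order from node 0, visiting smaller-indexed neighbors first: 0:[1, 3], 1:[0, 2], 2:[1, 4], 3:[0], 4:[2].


BFS queue: start with [0]
Visit order: [0, 1, 3, 2, 4]


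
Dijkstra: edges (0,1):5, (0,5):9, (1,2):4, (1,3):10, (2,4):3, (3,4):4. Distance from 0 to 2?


Dijkstra from 0:
Distances: {0: 0, 1: 5, 2: 9, 3: 15, 4: 12, 5: 9}
Shortest distance to 2 = 9, path = [0, 1, 2]


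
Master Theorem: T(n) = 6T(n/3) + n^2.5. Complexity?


a=6, b=3, c=2.5. log_3(6)=1.631 < c=2.5. Case 3: O(n^c) = O(n^2.500)
Complexity: O(n^2.500)


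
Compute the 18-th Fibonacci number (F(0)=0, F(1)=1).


F(n)=F(n-1)+F(n-2)
...F(16)=987, F(17)=1597, F(18)=2584


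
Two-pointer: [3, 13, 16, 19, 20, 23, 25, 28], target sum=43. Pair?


Two pointers: lo=0, hi=7
Found pair: (20, 23) summing to 43


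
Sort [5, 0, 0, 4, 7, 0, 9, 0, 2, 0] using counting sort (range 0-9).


Count array: [5, 0, 1, 0, 1, 1, 0, 1, 0, 1]
Reconstruct: [0, 0, 0, 0, 0, 2, 4, 5, 7, 9]


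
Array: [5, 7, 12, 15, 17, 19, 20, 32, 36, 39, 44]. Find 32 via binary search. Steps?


Search for 32:
[0,10] mid=5 arr[5]=19
[6,10] mid=8 arr[8]=36
[6,7] mid=6 arr[6]=20
[7,7] mid=7 arr[7]=32
Total: 4 comparisons


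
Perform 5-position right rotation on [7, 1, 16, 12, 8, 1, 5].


Right rotate by 5: [16, 12, 8, 1, 5, 7, 1]


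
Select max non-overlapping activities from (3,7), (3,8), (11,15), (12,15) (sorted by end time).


Greedy: pick earliest-ending, then skip overlaps.
Selected (2 activities): [(3, 7), (11, 15)]


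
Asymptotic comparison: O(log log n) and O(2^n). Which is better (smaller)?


double-logarithmic grows slower than exponential
O(log log n) is asymptotically smaller; O(2^n) grows faster


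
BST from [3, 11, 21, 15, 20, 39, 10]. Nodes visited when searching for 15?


BST root = 3
Search for 15: compare at each node
Path: [3, 11, 21, 15]


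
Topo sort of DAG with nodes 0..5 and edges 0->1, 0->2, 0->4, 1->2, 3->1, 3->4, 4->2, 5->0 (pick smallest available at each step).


Kahn's algorithm, process smallest node first
Order: [3, 5, 0, 1, 4, 2]


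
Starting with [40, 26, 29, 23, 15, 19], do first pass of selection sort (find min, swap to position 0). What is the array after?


After one pass: [15, 26, 29, 23, 40, 19]


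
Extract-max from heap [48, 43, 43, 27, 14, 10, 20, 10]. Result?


Max = 48
Replace root with last, heapify down
Resulting heap: [43, 27, 43, 10, 14, 10, 20]


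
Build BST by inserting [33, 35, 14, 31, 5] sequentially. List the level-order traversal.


Root = 33; build tree by BST insertion.
Level-Order traversal: [33, 14, 35, 5, 31]


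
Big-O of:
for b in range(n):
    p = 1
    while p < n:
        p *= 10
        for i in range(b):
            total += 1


Per nesting level: O(n) * O(log n) * O(n) [triangular over b] = O(n^2 log n)
Complexity: O(n^2 log n)


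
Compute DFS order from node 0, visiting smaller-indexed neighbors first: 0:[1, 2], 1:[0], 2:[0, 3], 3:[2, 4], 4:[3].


DFS stack-based: start with [0]
Visit order: [0, 1, 2, 3, 4]


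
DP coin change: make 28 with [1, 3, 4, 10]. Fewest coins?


dp[0]=0; dp[i]=1+min(dp[i-c] for c in coins)
...dp[23]=3, dp[24]=3, dp[25]=4, dp[26]=4, dp[27]=4, dp[28]=4
Minimum coins for 28 = 4


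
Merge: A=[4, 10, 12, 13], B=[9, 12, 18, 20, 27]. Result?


Compare heads, take smaller each step.
Merged: [4, 9, 10, 12, 12, 13, 18, 20, 27]


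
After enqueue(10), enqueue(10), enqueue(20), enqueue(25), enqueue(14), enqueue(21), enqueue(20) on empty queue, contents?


enqueue(10) -> [10]
enqueue(10) -> [10, 10]
enqueue(20) -> [10, 10, 20]
enqueue(25) -> [10, 10, 20, 25]
enqueue(14) -> [10, 10, 20, 25, 14]
enqueue(21) -> [10, 10, 20, 25, 14, 21]
enqueue(20) -> [10, 10, 20, 25, 14, 21, 20]
Final queue (front to back): [10, 10, 20, 25, 14, 21, 20]


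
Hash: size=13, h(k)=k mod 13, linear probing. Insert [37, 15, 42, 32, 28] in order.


Insertions: 37->slot 11; 15->slot 2; 42->slot 3; 32->slot 6; 28->slot 4
Table: [None, None, 15, 42, 28, None, 32, None, None, None, None, 37, None]


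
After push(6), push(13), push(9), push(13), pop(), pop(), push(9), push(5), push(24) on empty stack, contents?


push(6) -> [6]
push(13) -> [6, 13]
push(9) -> [6, 13, 9]
push(13) -> [6, 13, 9, 13]
pop() returns 13 -> [6, 13, 9]
pop() returns 9 -> [6, 13]
push(9) -> [6, 13, 9]
push(5) -> [6, 13, 9, 5]
push(24) -> [6, 13, 9, 5, 24]
Final stack (bottom to top): [6, 13, 9, 5, 24]


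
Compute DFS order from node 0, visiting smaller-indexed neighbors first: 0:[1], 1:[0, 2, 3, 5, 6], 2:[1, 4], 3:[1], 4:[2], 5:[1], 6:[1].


DFS stack-based: start with [0]
Visit order: [0, 1, 2, 4, 3, 5, 6]


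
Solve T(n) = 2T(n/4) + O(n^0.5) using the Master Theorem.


a=2, b=4, c=0.5. log_4(2)=0.5 = c=0.5. Case 2: O(n^c log n) = O(sqrt(n) log n)
Complexity: O(sqrt(n) log n)


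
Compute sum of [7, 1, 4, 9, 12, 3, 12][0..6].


Prefix sums: [0, 7, 8, 12, 21, 33, 36, 48]
Sum[0..6] = prefix[7] - prefix[0] = 48 - 0 = 48


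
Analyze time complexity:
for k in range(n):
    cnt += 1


Per nesting level: O(n) = O(n)
Complexity: O(n)


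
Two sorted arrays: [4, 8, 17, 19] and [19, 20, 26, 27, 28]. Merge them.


Compare heads, take smaller each step.
Merged: [4, 8, 17, 19, 19, 20, 26, 27, 28]


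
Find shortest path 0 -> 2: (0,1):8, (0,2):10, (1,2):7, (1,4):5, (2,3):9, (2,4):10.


Dijkstra from 0:
Distances: {0: 0, 1: 8, 2: 10, 3: 19, 4: 13}
Shortest distance to 2 = 10, path = [0, 2]


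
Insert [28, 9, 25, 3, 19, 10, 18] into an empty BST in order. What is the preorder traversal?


Root = 28; build tree by BST insertion.
Preorder traversal: [28, 9, 3, 25, 19, 10, 18]


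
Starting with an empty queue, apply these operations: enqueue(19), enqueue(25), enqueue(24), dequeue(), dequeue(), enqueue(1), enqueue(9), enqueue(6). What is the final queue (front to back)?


enqueue(19) -> [19]
enqueue(25) -> [19, 25]
enqueue(24) -> [19, 25, 24]
dequeue() returns 19 -> [25, 24]
dequeue() returns 25 -> [24]
enqueue(1) -> [24, 1]
enqueue(9) -> [24, 1, 9]
enqueue(6) -> [24, 1, 9, 6]
Final queue (front to back): [24, 1, 9, 6]


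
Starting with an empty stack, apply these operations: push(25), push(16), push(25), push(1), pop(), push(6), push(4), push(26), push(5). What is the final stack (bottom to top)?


push(25) -> [25]
push(16) -> [25, 16]
push(25) -> [25, 16, 25]
push(1) -> [25, 16, 25, 1]
pop() returns 1 -> [25, 16, 25]
push(6) -> [25, 16, 25, 6]
push(4) -> [25, 16, 25, 6, 4]
push(26) -> [25, 16, 25, 6, 4, 26]
push(5) -> [25, 16, 25, 6, 4, 26, 5]
Final stack (bottom to top): [25, 16, 25, 6, 4, 26, 5]


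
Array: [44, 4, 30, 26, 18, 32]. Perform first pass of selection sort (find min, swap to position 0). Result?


After one pass: [4, 44, 30, 26, 18, 32]


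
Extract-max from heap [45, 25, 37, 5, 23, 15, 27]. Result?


Max = 45
Replace root with last, heapify down
Resulting heap: [37, 25, 27, 5, 23, 15]


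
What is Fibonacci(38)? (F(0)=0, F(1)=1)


F(n)=F(n-1)+F(n-2)
...F(36)=14930352, F(37)=24157817, F(38)=39088169


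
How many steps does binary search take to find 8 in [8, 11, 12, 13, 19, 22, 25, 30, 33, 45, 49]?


Search for 8:
[0,10] mid=5 arr[5]=22
[0,4] mid=2 arr[2]=12
[0,1] mid=0 arr[0]=8
Total: 3 comparisons


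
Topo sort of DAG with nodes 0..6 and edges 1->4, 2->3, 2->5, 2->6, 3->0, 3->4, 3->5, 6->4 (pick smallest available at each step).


Kahn's algorithm, process smallest node first
Order: [1, 2, 3, 0, 5, 6, 4]


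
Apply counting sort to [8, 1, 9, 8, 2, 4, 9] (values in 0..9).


Count array: [0, 1, 1, 0, 1, 0, 0, 0, 2, 2]
Reconstruct: [1, 2, 4, 8, 8, 9, 9]


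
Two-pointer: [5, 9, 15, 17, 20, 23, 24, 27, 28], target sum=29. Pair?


Two pointers: lo=0, hi=8
Found pair: (5, 24) summing to 29


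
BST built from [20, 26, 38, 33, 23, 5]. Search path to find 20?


BST root = 20
Search for 20: compare at each node
Path: [20]


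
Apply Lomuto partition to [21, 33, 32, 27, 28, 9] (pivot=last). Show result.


Elements <= 9 go left of pivot.
Result: [9, 33, 32, 27, 28, 21], pivot at index 0


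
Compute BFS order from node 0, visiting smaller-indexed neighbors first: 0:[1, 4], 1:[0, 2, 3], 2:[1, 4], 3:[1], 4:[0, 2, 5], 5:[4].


BFS queue: start with [0]
Visit order: [0, 1, 4, 2, 3, 5]


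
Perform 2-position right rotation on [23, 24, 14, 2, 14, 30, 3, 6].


Right rotate by 2: [3, 6, 23, 24, 14, 2, 14, 30]


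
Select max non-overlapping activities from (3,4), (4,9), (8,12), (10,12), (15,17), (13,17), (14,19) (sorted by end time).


Greedy: pick earliest-ending, then skip overlaps.
Selected (4 activities): [(3, 4), (4, 9), (10, 12), (15, 17)]


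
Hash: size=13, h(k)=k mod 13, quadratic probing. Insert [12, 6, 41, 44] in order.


Insertions: 12->slot 12; 6->slot 6; 41->slot 2; 44->slot 5
Table: [None, None, 41, None, None, 44, 6, None, None, None, None, None, 12]


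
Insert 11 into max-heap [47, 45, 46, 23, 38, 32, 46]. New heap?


Append 11: [47, 45, 46, 23, 38, 32, 46, 11]
Bubble up: no swaps needed
Result: [47, 45, 46, 23, 38, 32, 46, 11]


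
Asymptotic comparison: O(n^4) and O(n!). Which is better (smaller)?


quartic grows slower than factorial
O(n^4) is asymptotically smaller; O(n!) grows faster


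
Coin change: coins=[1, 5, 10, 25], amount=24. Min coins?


dp[0]=0; dp[i]=1+min(dp[i-c] for c in coins)
...dp[19]=6, dp[20]=2, dp[21]=3, dp[22]=4, dp[23]=5, dp[24]=6
Minimum coins for 24 = 6


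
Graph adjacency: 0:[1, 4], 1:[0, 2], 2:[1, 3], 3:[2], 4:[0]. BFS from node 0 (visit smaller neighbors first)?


BFS queue: start with [0]
Visit order: [0, 1, 4, 2, 3]


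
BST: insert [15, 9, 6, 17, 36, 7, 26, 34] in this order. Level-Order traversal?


Root = 15; build tree by BST insertion.
Level-Order traversal: [15, 9, 17, 6, 36, 7, 26, 34]


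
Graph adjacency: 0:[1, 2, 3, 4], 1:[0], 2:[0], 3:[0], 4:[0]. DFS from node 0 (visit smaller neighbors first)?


DFS stack-based: start with [0]
Visit order: [0, 1, 2, 3, 4]


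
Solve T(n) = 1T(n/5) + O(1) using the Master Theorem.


a=1, b=5, c=0. log_5(1)=0 = c=0. Case 2: O(n^c log n) = O(log n)
Complexity: O(log n)


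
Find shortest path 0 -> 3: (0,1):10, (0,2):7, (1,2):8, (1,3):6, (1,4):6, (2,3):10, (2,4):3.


Dijkstra from 0:
Distances: {0: 0, 1: 10, 2: 7, 3: 16, 4: 10}
Shortest distance to 3 = 16, path = [0, 1, 3]
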